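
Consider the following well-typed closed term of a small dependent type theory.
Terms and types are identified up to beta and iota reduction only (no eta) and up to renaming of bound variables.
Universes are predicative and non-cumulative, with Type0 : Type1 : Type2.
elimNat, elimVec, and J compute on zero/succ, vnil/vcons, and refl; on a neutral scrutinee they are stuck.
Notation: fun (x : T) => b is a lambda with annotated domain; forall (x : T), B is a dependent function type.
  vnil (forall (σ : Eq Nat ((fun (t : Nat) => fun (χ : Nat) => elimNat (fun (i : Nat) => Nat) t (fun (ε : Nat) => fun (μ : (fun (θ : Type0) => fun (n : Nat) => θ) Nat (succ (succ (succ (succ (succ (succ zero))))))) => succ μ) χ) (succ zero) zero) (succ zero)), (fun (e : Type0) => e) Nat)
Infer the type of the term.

inferred type:
  Vec (forall (σ : Eq Nat (succ zero) (succ zero)), Nat) zero


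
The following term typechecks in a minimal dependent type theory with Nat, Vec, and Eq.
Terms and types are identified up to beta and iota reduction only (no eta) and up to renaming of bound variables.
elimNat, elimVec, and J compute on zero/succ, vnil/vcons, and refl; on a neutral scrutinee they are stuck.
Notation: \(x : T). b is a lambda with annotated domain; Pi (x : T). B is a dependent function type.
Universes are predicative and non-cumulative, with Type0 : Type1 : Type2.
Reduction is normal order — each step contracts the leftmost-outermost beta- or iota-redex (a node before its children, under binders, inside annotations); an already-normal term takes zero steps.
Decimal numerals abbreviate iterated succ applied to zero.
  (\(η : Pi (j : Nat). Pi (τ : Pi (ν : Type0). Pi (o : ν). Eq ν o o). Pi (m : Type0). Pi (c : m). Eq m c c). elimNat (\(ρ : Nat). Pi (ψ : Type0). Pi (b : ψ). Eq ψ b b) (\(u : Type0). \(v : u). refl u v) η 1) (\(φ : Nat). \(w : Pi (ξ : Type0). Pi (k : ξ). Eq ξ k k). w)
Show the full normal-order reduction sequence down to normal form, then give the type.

reduction (normal order):
  (\(η : Pi (j : Nat). Pi (τ : Pi (ν : Type0). Pi (o : ν). Eq ν o o). Pi (m : Type0). Pi (c : m). Eq m c c). elimNat (\(ρ : Nat). Pi (ψ : Type0). Pi (b : ψ). Eq ψ b b) (\(u : Type0). \(v : u). refl u v) η 1) (\(φ : Nat). \(w : Pi (ξ : Type0). Pi (k : ξ). Eq ξ k k). w)
  ~> elimNat (\(η : Nat). Pi (j : Type0). Pi (τ : j). Eq j τ τ) (\(ν : Type0). \(o : ν). refl ν o) (\(m : Nat). \(c : Pi (ρ : Type0). Pi (ψ : ρ). Eq ρ ψ ψ). c) 1
  ~> (\(η : Nat). \(j : Pi (τ : Type0). Pi (ν : τ). Eq τ ν ν). j) 0 (elimNat (\(o : Nat). Pi (m : Type0). Pi (c : m). Eq m c c) (\(ρ : Type0). \(ψ : ρ). refl ρ ψ) (\(b : Nat). \(u : Pi (v : Type0). Pi (φ : v). Eq v φ φ). u) 0)
  ~> (\(η : Pi (j : Type0). Pi (τ : j). Eq j τ τ). η) (elimNat (\(ν : Nat). Pi (o : Type0). Pi (m : o). Eq o m m) (\(c : Type0). \(ρ : c). refl c ρ) (\(ψ : Nat). \(b : Pi (u : Type0). Pi (v : u). Eq u v v). b) 0)
  ~> elimNat (\(η : Nat). Pi (j : Type0). Pi (τ : j). Eq j τ τ) (\(ν : Type0). \(o : ν). refl ν o) (\(m : Nat). \(c : Pi (ρ : Type0). Pi (ψ : ρ). Eq ρ ψ ψ). c) 0
  ~> \(η : Type0). \(j : η). refl η j
type:
  Pi (η : Type0). Pi (j : η). Eq η j j


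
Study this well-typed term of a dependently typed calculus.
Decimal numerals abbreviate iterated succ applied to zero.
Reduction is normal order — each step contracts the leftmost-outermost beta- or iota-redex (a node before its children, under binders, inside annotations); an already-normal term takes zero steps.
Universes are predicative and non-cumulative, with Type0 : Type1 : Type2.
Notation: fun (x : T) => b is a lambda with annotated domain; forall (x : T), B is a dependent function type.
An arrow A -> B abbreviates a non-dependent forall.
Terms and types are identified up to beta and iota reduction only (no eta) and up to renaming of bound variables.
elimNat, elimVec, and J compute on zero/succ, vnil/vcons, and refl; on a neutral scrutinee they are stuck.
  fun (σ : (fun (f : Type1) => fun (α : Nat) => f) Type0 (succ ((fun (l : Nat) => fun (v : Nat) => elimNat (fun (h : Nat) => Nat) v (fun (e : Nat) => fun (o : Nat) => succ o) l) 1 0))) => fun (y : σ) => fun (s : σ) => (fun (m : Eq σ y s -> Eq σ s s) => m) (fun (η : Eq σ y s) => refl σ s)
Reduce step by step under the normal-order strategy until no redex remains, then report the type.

normal-order reduction:
  fun (σ : (fun (f : Type1) => fun (α : Nat) => f) Type0 (succ ((fun (l : Nat) => fun (v : Nat) => elimNat (fun (h : Nat) => Nat) v (fun (e : Nat) => fun (o : Nat) => succ o) l) 1 0))) => fun (y : σ) => fun (s : σ) => (fun (m : Eq σ y s -> Eq σ s s) => m) (fun (η : Eq σ y s) => refl σ s)
  ~> fun (σ : (fun (f : Nat) => Type0) (succ ((fun (α : Nat) => fun (l : Nat) => elimNat (fun (v : Nat) => Nat) l (fun (h : Nat) => fun (e : Nat) => succ e) α) 1 0))) => fun (o : σ) => fun (y : σ) => (fun (s : Eq σ o y -> Eq σ y y) => s) (fun (m : Eq σ o y) => refl σ y)
  ~> fun (σ : Type0) => fun (f : σ) => fun (α : σ) => (fun (l : Eq σ f α -> Eq σ α α) => l) (fun (v : Eq σ f α) => refl σ α)
  ~> fun (σ : Type0) => fun (f : σ) => fun (α : σ) => fun (l : Eq σ f α) => refl σ α
the term's type:
  forall (σ : Type0), forall (f : σ), forall (α : σ), Eq σ f α -> Eq σ α α


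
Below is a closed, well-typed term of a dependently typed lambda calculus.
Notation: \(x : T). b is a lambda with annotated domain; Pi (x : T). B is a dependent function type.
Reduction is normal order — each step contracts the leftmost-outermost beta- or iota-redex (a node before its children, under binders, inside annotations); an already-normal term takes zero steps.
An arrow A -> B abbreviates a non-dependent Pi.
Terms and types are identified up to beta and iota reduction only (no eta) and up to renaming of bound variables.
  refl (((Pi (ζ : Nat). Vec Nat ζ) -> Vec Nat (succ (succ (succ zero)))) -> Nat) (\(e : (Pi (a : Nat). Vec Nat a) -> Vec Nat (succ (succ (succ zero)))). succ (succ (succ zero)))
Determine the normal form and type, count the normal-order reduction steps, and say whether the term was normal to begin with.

reduced normal form:
  refl (((Pi (ζ : Nat). Vec Nat ζ) -> Vec Nat (succ (succ (succ zero)))) -> Nat) (\(e : (Pi (a : Nat). Vec Nat a) -> Vec Nat (succ (succ (succ zero)))). succ (succ (succ zero)))
the term's type:
  Eq (((Pi (ζ : Nat). Vec Nat ζ) -> Vec Nat (succ (succ (succ zero)))) -> Nat) (\(e : (Pi (a : Nat). Vec Nat a) -> Vec Nat (succ (succ (succ zero)))). succ (succ (succ zero))) (\(β : (Pi (h : Nat). Vec Nat h) -> Vec Nat (succ (succ (succ zero)))). succ (succ (succ zero)))
reduction steps (normal order): 0
already normal: yes


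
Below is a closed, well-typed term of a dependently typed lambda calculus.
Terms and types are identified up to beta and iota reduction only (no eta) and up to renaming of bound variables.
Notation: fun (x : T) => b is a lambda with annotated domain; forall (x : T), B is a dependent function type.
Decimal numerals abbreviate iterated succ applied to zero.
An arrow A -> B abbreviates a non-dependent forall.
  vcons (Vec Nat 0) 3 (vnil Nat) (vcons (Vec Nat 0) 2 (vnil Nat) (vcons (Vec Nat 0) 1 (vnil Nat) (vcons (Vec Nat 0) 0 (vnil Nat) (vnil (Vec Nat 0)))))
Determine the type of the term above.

the term's type:
  Vec (Vec Nat 0) 4


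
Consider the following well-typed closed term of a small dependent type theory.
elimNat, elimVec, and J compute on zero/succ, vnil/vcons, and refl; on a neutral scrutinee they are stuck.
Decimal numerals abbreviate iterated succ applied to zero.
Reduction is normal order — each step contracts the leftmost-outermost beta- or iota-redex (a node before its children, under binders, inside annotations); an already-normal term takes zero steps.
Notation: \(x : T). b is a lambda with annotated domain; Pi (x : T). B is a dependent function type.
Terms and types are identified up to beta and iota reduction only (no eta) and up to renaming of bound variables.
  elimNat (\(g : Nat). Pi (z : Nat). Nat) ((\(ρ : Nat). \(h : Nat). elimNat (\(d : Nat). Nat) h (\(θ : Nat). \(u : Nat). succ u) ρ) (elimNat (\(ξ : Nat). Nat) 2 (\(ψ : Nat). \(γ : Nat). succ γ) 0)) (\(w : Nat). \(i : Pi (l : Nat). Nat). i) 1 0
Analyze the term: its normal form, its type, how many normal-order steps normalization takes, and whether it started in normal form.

resulting normal form:
  2
inferred type:
  Nat
normal-order step count: 14
already normal: no
first contracted redex: an elimNat iota-redex


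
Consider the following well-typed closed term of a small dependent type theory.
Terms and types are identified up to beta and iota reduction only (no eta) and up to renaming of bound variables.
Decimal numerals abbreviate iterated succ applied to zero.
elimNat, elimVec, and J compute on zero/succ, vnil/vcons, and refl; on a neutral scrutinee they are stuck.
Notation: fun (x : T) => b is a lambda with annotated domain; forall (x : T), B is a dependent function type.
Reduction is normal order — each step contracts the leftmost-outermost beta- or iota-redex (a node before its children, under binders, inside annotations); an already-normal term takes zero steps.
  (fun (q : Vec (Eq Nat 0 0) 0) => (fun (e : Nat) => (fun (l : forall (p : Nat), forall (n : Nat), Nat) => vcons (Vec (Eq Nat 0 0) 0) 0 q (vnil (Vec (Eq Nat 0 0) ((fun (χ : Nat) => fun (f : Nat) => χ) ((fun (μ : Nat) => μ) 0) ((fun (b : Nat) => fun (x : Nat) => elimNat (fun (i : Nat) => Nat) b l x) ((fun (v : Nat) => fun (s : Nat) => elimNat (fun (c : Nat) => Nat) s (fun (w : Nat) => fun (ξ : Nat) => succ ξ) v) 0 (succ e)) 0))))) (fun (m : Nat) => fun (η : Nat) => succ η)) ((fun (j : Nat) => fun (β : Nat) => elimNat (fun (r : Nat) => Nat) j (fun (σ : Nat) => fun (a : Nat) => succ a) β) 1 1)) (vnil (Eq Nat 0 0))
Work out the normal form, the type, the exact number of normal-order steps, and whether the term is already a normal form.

reduced normal form:
  vcons (Vec (Eq Nat 0 0) 0) 0 (vnil (Eq Nat 0 0)) (vnil (Vec (Eq Nat 0 0) 0))
the term's type:
  Vec (Vec (Eq Nat 0 0) 0) 1
normal-order step count: 6
term was already normal: no
first redex: a beta-redex


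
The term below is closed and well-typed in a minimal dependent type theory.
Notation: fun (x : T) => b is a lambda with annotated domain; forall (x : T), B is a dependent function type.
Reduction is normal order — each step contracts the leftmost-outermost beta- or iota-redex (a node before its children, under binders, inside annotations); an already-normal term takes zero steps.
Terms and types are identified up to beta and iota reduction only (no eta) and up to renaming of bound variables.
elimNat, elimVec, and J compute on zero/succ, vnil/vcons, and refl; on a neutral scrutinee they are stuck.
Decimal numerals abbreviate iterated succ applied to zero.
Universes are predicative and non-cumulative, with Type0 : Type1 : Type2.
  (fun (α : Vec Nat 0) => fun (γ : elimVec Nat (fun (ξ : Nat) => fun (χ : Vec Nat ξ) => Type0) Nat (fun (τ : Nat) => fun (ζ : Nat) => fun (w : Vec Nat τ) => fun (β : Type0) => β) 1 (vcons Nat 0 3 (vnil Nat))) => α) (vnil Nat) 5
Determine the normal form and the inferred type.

normal form:
  vnil Nat
the term's type:
  Vec Nat 0
observation: the leftmost-outermost redex is a beta-redex, and normalization takes 2 steps.


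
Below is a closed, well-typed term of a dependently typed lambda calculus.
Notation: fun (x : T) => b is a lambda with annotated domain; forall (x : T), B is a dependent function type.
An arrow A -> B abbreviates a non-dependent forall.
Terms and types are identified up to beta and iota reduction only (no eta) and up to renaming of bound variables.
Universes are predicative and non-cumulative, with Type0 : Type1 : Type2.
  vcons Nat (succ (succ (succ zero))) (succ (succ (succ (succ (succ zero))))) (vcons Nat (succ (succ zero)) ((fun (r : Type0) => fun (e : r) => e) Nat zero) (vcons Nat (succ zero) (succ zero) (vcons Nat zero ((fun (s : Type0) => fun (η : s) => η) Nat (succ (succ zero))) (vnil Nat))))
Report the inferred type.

the term's type:
  Vec Nat (succ (succ (succ (succ zero))))


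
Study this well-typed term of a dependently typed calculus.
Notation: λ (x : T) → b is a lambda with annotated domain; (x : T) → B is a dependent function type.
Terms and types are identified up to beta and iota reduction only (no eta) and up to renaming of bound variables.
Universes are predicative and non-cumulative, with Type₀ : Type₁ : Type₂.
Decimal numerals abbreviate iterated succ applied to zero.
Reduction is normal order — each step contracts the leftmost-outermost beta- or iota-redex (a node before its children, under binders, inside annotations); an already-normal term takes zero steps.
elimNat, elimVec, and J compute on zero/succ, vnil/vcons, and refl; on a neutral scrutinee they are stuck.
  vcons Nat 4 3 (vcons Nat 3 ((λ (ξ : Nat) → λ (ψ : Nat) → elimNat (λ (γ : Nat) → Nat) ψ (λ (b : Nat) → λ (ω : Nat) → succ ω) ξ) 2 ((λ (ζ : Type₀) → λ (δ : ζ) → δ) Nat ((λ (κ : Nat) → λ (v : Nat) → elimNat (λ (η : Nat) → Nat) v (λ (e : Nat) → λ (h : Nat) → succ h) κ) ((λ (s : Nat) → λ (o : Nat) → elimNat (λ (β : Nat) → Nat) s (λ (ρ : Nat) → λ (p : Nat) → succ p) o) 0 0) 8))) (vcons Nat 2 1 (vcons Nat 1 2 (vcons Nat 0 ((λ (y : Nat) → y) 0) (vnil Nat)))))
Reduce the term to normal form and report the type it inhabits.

reduced normal form:
  vcons Nat 4 3 (vcons Nat 3 10 (vcons Nat 2 1 (vcons Nat 1 2 (vcons Nat 0 0 (vnil Nat)))))
inferred type:
  Vec Nat 5


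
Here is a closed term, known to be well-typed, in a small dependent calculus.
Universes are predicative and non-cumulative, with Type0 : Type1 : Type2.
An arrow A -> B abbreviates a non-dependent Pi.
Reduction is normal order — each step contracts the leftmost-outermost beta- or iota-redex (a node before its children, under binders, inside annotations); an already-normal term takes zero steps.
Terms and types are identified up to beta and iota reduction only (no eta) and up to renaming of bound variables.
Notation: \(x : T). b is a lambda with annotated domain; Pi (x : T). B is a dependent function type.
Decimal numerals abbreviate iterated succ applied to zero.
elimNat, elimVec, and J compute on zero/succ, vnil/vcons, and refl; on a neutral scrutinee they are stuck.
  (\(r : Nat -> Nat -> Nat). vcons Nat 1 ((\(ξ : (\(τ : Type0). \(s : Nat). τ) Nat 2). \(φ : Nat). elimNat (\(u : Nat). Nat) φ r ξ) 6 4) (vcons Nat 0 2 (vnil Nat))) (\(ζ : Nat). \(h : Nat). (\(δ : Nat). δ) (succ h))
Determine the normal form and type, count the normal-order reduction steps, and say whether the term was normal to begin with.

normal form:
  vcons Nat 1 10 (vcons Nat 0 2 (vnil Nat))
type:
  Vec Nat 2
reduction steps (normal order): 28
already normal: no
first contracted redex: a beta-redex


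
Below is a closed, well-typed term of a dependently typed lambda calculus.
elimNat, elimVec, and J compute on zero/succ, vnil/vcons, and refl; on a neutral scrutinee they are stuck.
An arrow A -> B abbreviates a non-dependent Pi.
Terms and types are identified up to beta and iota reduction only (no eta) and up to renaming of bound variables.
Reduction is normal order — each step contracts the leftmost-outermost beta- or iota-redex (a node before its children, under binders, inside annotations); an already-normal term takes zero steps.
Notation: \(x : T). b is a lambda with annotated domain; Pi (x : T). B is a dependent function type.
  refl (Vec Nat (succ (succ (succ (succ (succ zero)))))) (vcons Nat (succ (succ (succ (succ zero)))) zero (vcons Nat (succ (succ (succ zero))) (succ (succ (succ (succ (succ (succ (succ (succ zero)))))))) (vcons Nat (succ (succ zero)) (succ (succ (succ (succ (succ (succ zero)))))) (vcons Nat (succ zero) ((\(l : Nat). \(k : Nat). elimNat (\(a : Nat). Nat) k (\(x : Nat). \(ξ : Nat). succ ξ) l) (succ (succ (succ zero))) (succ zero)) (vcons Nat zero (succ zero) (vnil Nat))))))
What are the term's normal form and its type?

resulting normal form:
  refl (Vec Nat (succ (succ (succ (succ (succ zero)))))) (vcons Nat (succ (succ (succ (succ zero)))) zero (vcons Nat (succ (succ (succ zero))) (succ (succ (succ (succ (succ (succ (succ (succ zero)))))))) (vcons Nat (succ (succ zero)) (succ (succ (succ (succ (succ (succ zero)))))) (vcons Nat (succ zero) (succ (succ (succ (succ zero)))) (vcons Nat zero (succ zero) (vnil Nat))))))
inferred type:
  Eq (Vec Nat (succ (succ (succ (succ (succ zero)))))) (vcons Nat (succ (succ (succ (succ zero)))) zero (vcons Nat (succ (succ (succ zero))) (succ (succ (succ (succ (succ (succ (succ (succ zero)))))))) (vcons Nat (succ (succ zero)) (succ (succ (succ (succ (succ (succ zero)))))) (vcons Nat (succ zero) (succ (succ (succ (succ zero)))) (vcons Nat zero (succ zero) (vnil Nat)))))) (vcons Nat (succ (succ (succ (succ zero)))) zero (vcons Nat (succ (succ (succ zero))) (succ (succ (succ (succ (succ (succ (succ (succ zero)))))))) (vcons Nat (succ (succ zero)) (succ (succ (succ (succ (succ (succ zero)))))) (vcons Nat (succ zero) (succ (succ (succ (succ zero)))) (vcons Nat zero (succ zero) (vnil Nat))))))
observation: normalization takes exactly 12 steps under the normal-order strategy.


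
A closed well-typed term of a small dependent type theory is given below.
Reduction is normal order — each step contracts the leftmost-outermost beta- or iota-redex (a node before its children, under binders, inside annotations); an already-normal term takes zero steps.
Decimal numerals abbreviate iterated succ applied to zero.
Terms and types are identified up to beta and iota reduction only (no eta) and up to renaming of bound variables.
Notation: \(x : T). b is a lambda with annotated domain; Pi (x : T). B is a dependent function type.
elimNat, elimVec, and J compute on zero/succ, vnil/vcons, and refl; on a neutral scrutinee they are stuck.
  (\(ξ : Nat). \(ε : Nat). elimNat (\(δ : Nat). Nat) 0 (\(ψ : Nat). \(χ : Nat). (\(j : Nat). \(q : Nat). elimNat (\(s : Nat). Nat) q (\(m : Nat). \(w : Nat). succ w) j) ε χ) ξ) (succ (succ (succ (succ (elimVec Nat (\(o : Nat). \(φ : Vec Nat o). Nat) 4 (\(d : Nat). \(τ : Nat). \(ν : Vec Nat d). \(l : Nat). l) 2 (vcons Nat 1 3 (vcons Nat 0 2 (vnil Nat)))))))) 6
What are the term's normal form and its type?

reduced normal form:
  48
the term's type:
  Nat


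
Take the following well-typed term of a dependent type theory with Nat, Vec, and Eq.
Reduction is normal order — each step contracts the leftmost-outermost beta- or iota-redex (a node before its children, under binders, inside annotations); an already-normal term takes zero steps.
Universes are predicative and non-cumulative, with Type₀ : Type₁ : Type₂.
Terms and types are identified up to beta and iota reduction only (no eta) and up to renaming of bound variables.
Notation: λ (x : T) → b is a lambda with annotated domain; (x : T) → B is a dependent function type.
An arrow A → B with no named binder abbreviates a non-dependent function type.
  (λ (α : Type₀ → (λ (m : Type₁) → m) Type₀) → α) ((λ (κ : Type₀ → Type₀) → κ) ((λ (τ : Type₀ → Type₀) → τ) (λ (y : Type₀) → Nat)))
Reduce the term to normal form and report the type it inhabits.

resulting normal form:
  λ (α : Type₀) → Nat
inferred type:
  Type₀ → Type₀
observation: contracting a beta-redex first, the term normalizes in 3 steps.


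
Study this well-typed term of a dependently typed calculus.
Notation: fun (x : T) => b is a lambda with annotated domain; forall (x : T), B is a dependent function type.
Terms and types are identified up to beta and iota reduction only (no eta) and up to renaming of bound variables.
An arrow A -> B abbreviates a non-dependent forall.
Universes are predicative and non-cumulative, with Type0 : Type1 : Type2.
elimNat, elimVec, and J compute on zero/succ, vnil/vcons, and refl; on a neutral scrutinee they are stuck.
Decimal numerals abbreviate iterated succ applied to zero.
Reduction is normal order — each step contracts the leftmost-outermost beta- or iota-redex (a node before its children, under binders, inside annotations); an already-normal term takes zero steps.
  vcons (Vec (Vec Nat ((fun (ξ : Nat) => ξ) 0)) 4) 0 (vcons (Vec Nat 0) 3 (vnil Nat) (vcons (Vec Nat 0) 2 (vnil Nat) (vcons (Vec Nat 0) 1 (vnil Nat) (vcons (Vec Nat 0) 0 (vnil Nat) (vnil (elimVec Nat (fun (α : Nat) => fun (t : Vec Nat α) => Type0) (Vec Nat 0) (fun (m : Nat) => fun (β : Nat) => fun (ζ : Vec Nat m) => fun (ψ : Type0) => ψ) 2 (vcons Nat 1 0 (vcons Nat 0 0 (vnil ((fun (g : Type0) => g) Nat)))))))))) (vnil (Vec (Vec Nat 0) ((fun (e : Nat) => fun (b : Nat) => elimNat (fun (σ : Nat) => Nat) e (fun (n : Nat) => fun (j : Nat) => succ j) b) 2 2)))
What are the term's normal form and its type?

resulting normal form:
  vcons (Vec (Vec Nat 0) 4) 0 (vcons (Vec Nat 0) 3 (vnil Nat) (vcons (Vec Nat 0) 2 (vnil Nat) (vcons (Vec Nat 0) 1 (vnil Nat) (vcons (Vec Nat 0) 0 (vnil Nat) (vnil (Vec Nat 0)))))) (vnil (Vec (Vec Nat 0) 4))
inferred type:
  Vec (Vec (Vec Nat 0) 4) 1
observation: contracting a beta-redex first, the term normalizes in 21 steps.


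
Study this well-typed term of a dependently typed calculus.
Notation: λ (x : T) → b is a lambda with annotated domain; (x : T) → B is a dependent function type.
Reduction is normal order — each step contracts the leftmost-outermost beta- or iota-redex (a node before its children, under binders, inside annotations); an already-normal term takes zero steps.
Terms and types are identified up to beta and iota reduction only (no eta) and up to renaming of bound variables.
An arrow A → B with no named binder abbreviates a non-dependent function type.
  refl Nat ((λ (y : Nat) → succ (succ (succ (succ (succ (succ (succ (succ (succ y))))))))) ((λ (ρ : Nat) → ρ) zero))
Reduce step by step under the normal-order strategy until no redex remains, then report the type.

reduction (normal order):
  refl Nat ((λ (y : Nat) → succ (succ (succ (succ (succ (succ (succ (succ (succ y))))))))) ((λ (ρ : Nat) → ρ) zero))
  ~> refl Nat (succ (succ (succ (succ (succ (succ (succ (succ (succ ((λ (y : Nat) → y) zero))))))))))
  ~> refl Nat (succ (succ (succ (succ (succ (succ (succ (succ (succ zero)))))))))
the term's type:
  Eq Nat (succ (succ (succ (succ (succ (succ (succ (succ (succ zero))))))))) (succ (succ (succ (succ (succ (succ (succ (succ (succ zero)))))))))


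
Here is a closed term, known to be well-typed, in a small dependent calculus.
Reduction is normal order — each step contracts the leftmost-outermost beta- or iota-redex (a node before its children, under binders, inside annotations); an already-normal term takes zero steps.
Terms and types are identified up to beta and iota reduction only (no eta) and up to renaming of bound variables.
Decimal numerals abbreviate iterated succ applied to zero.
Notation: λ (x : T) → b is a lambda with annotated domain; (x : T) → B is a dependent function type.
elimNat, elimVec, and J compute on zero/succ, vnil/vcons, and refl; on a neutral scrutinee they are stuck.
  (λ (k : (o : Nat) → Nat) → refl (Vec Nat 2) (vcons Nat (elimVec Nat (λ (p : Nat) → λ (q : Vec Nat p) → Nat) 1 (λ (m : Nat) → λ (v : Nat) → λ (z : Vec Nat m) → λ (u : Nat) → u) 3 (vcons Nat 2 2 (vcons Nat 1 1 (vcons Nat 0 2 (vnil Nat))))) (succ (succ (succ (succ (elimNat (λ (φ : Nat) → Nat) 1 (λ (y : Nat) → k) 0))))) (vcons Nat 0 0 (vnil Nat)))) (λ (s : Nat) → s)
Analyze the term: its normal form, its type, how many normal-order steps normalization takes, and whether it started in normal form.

resulting normal form:
  refl (Vec Nat 2) (vcons Nat 1 5 (vcons Nat 0 0 (vnil Nat)))
inferred type:
  Eq (Vec Nat 2) (vcons Nat 1 5 (vcons Nat 0 0 (vnil Nat))) (vcons Nat 1 5 (vcons Nat 0 0 (vnil Nat)))
reduction steps (normal order): 18
term was already normal: no
first contracted redex: a beta-redex


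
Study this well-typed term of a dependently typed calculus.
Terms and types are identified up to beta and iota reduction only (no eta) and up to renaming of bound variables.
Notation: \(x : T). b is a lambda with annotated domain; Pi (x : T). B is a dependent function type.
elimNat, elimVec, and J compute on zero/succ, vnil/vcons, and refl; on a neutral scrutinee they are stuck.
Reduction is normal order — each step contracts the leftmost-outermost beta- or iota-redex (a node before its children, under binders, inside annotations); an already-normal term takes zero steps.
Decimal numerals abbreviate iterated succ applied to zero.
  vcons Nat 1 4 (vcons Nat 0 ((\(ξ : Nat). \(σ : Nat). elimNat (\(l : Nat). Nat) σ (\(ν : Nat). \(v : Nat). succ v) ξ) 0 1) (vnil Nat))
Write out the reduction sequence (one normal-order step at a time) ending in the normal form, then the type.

normal-order reduction sequence:
  vcons Nat 1 4 (vcons Nat 0 ((\(ξ : Nat). \(σ : Nat). elimNat (\(l : Nat). Nat) σ (\(ν : Nat). \(v : Nat). succ v) ξ) 0 1) (vnil Nat))
  ~> vcons Nat 1 4 (vcons Nat 0 ((\(ξ : Nat). elimNat (\(σ : Nat). Nat) ξ (\(l : Nat). \(ν : Nat). succ ν) 0) 1) (vnil Nat))
  ~> vcons Nat 1 4 (vcons Nat 0 (elimNat (\(ξ : Nat). Nat) 1 (\(σ : Nat). \(l : Nat). succ l) 0) (vnil Nat))
  ~> vcons Nat 1 4 (vcons Nat 0 1 (vnil Nat))
inferred type:
  Vec Nat 2


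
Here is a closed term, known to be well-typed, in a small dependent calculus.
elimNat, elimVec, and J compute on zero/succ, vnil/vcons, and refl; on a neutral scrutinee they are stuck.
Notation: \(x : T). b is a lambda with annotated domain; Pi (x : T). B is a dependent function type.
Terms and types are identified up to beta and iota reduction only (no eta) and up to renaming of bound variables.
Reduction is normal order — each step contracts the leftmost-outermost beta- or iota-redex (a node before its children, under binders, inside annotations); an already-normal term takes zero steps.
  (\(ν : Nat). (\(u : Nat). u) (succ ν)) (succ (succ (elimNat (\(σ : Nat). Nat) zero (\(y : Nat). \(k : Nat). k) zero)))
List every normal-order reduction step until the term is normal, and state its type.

normal-order reduction sequence:
  (\(ν : Nat). (\(u : Nat). u) (succ ν)) (succ (succ (elimNat (\(σ : Nat). Nat) zero (\(y : Nat). \(k : Nat). k) zero)))
  ~> (\(ν : Nat). ν) (succ (succ (succ (elimNat (\(u : Nat). Nat) zero (\(σ : Nat). \(y : Nat). y) zero))))
  ~> succ (succ (succ (elimNat (\(ν : Nat). Nat) zero (\(u : Nat). \(σ : Nat). σ) zero)))
  ~> succ (succ (succ zero))
type:
  Nat


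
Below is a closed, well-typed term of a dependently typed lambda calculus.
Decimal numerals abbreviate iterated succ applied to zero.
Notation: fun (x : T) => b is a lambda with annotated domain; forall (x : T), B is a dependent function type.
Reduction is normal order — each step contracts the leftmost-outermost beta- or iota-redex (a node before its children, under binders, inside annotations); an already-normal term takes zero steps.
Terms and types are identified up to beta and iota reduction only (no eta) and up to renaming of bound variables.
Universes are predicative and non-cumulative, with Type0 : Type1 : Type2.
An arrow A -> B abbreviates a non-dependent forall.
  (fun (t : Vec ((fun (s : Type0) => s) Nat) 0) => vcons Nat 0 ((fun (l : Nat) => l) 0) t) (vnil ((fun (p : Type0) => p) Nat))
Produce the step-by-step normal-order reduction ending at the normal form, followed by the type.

normal-order reduction:
  (fun (t : Vec ((fun (s : Type0) => s) Nat) 0) => vcons Nat 0 ((fun (l : Nat) => l) 0) t) (vnil ((fun (p : Type0) => p) Nat))
  ~> vcons Nat 0 ((fun (t : Nat) => t) 0) (vnil ((fun (s : Type0) => s) Nat))
  ~> vcons Nat 0 0 (vnil ((fun (t : Type0) => t) Nat))
  ~> vcons Nat 0 0 (vnil Nat)
the term's type:
  Vec Nat 1


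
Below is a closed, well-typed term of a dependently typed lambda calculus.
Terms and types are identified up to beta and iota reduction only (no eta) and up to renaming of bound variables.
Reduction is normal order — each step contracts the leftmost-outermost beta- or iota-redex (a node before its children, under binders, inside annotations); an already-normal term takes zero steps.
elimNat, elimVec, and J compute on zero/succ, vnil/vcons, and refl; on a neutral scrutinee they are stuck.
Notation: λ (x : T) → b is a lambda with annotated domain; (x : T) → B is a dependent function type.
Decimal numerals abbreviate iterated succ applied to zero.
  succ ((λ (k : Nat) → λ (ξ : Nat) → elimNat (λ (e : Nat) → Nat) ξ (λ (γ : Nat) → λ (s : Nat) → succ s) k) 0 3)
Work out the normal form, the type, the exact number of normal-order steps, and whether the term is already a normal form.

reduced normal form:
  4
inferred type:
  Nat
reduction steps (normal order): 3
already normal: no
first redex: a beta-redex


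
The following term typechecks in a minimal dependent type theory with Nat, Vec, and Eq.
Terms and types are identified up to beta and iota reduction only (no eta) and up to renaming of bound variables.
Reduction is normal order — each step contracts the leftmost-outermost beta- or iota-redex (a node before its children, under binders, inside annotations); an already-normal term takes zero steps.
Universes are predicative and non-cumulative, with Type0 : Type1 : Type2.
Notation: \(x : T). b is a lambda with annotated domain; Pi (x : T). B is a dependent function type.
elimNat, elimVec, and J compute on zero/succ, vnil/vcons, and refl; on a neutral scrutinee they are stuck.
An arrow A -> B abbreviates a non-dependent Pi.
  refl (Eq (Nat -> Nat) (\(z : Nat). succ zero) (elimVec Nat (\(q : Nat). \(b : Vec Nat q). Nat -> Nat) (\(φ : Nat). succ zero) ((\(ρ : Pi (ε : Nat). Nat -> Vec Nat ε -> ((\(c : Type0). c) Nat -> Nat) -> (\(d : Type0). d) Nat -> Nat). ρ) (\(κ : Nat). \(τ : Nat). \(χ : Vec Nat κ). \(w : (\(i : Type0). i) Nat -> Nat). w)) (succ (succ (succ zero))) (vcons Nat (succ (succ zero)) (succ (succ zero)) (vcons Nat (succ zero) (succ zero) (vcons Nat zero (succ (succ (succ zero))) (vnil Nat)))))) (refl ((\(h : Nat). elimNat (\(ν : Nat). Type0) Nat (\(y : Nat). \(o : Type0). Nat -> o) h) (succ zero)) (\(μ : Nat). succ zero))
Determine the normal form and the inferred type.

normal form:
  refl (Eq (Nat -> Nat) (\(z : Nat). succ zero) (\(q : Nat). succ zero)) (refl (Nat -> Nat) (\(b : Nat). succ zero))
inferred type:
  Eq (Eq (Nat -> Nat) (\(z : Nat). succ zero) (\(q : Nat). succ zero)) (refl (Nat -> Nat) (\(b : Nat). succ zero)) (refl (Nat -> Nat) (\(φ : Nat). succ zero))


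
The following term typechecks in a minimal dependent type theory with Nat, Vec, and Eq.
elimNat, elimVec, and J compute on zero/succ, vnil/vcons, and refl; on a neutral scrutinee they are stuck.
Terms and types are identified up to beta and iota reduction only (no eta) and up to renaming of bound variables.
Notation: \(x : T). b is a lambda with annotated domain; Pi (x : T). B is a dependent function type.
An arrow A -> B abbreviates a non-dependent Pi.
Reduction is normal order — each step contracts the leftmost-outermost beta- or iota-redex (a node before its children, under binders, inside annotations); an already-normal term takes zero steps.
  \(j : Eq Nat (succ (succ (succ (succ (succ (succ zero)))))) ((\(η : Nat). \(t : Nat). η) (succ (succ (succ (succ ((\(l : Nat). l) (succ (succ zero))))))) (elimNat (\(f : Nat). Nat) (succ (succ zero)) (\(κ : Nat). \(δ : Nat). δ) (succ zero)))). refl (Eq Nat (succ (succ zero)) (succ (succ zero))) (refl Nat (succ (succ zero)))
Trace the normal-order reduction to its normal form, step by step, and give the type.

normal-order reduction:
  \(j : Eq Nat (succ (succ (succ (succ (succ (succ zero)))))) ((\(η : Nat). \(t : Nat). η) (succ (succ (succ (succ ((\(l : Nat). l) (succ (succ zero))))))) (elimNat (\(f : Nat). Nat) (succ (succ zero)) (\(κ : Nat). \(δ : Nat). δ) (succ zero)))). refl (Eq Nat (succ (succ zero)) (succ (succ zero))) (refl Nat (succ (succ zero)))
  ~> \(j : Eq Nat (succ (succ (succ (succ (succ (succ zero)))))) ((\(η : Nat). succ (succ (succ (succ ((\(t : Nat). t) (succ (succ zero))))))) (elimNat (\(l : Nat). Nat) (succ (succ zero)) (\(f : Nat). \(κ : Nat). κ) (succ zero)))). refl (Eq Nat (succ (succ zero)) (succ (succ zero))) (refl Nat (succ (succ zero)))
  ~> \(j : Eq Nat (succ (succ (succ (succ (succ (succ zero)))))) (succ (succ (succ (succ ((\(η : Nat). η) (succ (succ zero)))))))). refl (Eq Nat (succ (succ zero)) (succ (succ zero))) (refl Nat (succ (succ zero)))
  ~> \(j : Eq Nat (succ (succ (succ (succ (succ (succ zero)))))) (succ (succ (succ (succ (succ (succ zero))))))). refl (Eq Nat (succ (succ zero)) (succ (succ zero))) (refl Nat (succ (succ zero)))
type:
  Eq Nat (succ (succ (succ (succ (succ (succ zero)))))) (succ (succ (succ (succ (succ (succ zero)))))) -> Eq (Eq Nat (succ (succ zero)) (succ (succ zero))) (refl Nat (succ (succ zero))) (refl Nat (succ (succ zero)))


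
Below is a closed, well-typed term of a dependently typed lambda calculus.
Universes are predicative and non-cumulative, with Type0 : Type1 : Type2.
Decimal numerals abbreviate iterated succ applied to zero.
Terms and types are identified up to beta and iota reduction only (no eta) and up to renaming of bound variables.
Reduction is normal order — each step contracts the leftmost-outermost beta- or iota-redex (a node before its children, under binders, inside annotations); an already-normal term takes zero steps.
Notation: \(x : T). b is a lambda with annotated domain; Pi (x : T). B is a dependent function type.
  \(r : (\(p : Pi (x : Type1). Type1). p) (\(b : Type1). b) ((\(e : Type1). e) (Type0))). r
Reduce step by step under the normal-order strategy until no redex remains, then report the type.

reduction (normal order):
  \(r : (\(p : Pi (x : Type1). Type1). p) (\(b : Type1). b) ((\(e : Type1). e) (Type0))). r
  ~> \(r : (\(p : Type1). p) ((\(x : Type1). x) (Type0))). r
  ~> \(r : (\(p : Type1). p) (Type0)). r
  ~> \(r : Type0). r
the term's type:
  Pi (r : Type0). Type0


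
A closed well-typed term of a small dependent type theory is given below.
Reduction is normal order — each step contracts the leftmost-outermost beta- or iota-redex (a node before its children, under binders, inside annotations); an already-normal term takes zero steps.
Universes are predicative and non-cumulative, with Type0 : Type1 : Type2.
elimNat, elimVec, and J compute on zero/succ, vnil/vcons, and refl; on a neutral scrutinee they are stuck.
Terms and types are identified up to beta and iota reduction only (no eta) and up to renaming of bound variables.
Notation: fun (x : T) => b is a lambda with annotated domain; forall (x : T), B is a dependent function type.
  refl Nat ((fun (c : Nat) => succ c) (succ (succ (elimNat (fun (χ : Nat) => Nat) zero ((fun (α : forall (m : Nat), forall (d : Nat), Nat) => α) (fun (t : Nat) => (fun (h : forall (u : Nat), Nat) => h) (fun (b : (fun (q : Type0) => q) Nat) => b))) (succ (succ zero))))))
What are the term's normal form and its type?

normal form:
  refl Nat (succ (succ (succ zero)))
inferred type:
  Eq Nat (succ (succ (succ zero))) (succ (succ (succ zero)))


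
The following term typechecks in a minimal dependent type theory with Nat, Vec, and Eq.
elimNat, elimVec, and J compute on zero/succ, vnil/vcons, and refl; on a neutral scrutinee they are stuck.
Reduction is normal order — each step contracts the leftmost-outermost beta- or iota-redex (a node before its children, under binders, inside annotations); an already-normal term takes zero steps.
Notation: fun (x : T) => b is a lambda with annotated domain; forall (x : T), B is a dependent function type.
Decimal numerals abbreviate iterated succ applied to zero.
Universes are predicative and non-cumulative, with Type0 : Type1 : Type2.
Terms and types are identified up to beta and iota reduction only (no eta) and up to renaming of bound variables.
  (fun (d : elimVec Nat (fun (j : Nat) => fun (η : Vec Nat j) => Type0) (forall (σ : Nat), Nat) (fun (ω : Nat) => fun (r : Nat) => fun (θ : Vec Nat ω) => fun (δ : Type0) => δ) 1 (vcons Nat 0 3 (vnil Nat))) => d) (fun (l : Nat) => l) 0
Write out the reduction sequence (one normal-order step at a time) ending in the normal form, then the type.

normal-order reduction:
  (fun (d : elimVec Nat (fun (j : Nat) => fun (η : Vec Nat j) => Type0) (forall (σ : Nat), Nat) (fun (ω : Nat) => fun (r : Nat) => fun (θ : Vec Nat ω) => fun (δ : Type0) => δ) 1 (vcons Nat 0 3 (vnil Nat))) => d) (fun (l : Nat) => l) 0
  ~> (fun (d : Nat) => d) 0
  ~> 0
inferred type:
  Nat


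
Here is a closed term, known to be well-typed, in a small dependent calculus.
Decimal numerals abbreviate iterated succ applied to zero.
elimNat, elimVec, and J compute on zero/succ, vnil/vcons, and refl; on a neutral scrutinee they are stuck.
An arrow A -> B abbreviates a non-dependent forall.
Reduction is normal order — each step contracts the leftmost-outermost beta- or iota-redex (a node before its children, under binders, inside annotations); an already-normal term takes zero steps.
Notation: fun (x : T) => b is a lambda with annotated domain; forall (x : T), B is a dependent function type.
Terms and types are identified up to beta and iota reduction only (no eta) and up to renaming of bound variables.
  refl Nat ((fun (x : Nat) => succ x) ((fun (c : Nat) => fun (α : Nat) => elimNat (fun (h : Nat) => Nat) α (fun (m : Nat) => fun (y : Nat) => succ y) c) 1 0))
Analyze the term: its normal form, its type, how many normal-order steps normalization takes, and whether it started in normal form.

resulting normal form:
  refl Nat 2
the term's type:
  Eq Nat 2 2
normal-order step count: 7
started in normal form: no
first contracted redex: a beta-redex


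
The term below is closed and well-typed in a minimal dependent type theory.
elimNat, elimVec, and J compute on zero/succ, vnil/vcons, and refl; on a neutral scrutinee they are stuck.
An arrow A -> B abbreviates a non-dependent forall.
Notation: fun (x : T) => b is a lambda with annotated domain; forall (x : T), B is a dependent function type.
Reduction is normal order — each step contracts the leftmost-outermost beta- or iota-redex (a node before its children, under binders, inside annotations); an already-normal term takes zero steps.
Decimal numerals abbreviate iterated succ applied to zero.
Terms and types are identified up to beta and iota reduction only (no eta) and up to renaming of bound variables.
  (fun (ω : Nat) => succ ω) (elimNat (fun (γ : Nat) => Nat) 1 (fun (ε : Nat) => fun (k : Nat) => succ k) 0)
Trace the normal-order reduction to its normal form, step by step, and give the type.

reduction (normal order):
  (fun (ω : Nat) => succ ω) (elimNat (fun (γ : Nat) => Nat) 1 (fun (ε : Nat) => fun (k : Nat) => succ k) 0)
  ~> succ (elimNat (fun (ω : Nat) => Nat) 1 (fun (γ : Nat) => fun (ε : Nat) => succ ε) 0)
  ~> 2
the term's type:
  Nat


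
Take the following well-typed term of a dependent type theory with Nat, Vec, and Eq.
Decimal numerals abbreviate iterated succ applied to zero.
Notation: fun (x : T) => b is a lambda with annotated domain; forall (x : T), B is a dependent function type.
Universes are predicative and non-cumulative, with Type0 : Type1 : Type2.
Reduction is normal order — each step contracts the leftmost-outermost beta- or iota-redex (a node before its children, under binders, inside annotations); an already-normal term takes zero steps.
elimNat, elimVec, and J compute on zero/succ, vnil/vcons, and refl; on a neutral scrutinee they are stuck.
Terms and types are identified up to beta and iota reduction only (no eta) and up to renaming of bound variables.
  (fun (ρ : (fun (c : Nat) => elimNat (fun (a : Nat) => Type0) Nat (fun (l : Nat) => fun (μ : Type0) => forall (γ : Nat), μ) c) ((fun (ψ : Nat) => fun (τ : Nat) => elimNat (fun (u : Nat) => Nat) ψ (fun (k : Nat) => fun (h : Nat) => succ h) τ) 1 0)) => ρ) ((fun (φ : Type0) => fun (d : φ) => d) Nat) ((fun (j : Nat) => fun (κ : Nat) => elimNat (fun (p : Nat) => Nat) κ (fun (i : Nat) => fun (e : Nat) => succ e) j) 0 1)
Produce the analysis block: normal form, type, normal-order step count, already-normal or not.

reduced normal form:
  1
type:
  Nat
steps to reach normal form (normal order): 6
term was already normal: no
first contracted redex: a beta-redex


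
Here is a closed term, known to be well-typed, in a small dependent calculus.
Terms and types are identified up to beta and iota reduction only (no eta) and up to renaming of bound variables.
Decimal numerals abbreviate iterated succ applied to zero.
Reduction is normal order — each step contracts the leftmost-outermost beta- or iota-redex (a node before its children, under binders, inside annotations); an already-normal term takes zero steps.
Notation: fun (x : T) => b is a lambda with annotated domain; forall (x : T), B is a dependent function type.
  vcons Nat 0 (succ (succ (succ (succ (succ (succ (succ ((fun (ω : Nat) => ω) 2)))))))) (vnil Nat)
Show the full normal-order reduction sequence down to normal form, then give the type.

normal-order reduction sequence:
  vcons Nat 0 (succ (succ (succ (succ (succ (succ (succ ((fun (ω : Nat) => ω) 2)))))))) (vnil Nat)
  ~> vcons Nat 0 9 (vnil Nat)
the term's type:
  Vec Nat 1
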